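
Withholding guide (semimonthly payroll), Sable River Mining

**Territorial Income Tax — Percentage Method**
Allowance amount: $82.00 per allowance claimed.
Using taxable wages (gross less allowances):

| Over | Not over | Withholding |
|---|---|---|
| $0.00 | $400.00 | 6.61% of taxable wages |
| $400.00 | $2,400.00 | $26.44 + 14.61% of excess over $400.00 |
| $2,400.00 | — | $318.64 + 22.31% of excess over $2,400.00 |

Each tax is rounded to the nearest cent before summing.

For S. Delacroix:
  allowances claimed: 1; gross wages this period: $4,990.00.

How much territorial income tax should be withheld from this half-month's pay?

$878.17

Territorial Income Tax: taxable = $4,990.00 − 1×$82.00 = $4,908.00
  $318.64 + 22.31% × ($4,908.00 − $2,400.00) = $318.64 + 22.31% × $2,508.00 = $878.17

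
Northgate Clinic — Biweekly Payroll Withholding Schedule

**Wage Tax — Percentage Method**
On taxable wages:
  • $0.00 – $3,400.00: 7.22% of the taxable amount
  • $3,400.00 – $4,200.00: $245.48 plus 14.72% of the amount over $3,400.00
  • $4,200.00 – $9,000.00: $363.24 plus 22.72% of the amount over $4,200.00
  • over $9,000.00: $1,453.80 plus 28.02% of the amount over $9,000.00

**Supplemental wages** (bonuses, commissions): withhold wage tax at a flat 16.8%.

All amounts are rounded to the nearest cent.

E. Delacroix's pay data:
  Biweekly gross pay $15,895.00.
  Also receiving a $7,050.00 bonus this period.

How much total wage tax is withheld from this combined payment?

Wage Tax: taxable = $15,895.00
  $1,453.80 + 28.02% × ($15,895.00 − $9,000.00) = $1,453.80 + 28.02% × $6,895.00 = $3,385.78
Supplemental (16.8% flat on bonus): 16.8% × $7,050.00 = $1,184.40
Total wage tax: $3,385.78 + $1,184.40 = $4,570.18

$4,570.18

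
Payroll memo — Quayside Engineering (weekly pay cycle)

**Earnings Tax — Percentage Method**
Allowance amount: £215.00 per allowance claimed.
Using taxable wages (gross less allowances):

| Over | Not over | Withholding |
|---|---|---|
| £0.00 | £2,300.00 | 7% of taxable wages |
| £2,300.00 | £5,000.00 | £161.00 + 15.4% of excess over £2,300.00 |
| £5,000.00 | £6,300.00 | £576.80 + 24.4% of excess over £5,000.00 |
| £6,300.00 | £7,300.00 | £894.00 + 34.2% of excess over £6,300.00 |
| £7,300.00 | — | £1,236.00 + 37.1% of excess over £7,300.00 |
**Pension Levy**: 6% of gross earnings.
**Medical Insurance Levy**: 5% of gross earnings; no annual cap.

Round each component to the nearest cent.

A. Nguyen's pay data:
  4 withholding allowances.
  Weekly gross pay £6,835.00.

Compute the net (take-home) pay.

£5,268.45

Earnings Tax: taxable = £6,835.00 − 4×£215.00 = £5,975.00
  £576.80 + 24.4% × (£5,975.00 − £5,000.00) = £576.80 + 24.4% × £975.00 = £814.70
Pension Levy: 6% × £6,835.00 = £410.10
Medical Insurance Levy: 5% × £6,835.00 = £341.75
Total withheld: £814.70 + £410.10 + £341.75 = £1,566.55
Net pay: £6,835.00 − £1,566.55 = £5,268.45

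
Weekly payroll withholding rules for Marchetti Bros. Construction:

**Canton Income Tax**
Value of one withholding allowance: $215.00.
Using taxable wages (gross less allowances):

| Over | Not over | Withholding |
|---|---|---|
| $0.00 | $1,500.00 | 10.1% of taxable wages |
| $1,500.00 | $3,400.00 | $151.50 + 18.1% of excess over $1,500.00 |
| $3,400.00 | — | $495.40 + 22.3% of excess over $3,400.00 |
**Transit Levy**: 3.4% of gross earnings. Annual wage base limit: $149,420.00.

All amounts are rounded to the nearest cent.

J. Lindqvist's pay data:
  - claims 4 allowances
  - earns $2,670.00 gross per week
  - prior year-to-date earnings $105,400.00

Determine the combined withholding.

$298.39

Canton Income Tax: taxable = $2,670.00 − 4×$215.00 = $1,810.00
  $151.50 + 18.1% × ($1,810.00 − $1,500.00) = $151.50 + 18.1% × $310.00 = $207.61
Transit Levy: 3.4% × $2,670.00 = $90.78
Total: $207.61 + $90.78 = $298.39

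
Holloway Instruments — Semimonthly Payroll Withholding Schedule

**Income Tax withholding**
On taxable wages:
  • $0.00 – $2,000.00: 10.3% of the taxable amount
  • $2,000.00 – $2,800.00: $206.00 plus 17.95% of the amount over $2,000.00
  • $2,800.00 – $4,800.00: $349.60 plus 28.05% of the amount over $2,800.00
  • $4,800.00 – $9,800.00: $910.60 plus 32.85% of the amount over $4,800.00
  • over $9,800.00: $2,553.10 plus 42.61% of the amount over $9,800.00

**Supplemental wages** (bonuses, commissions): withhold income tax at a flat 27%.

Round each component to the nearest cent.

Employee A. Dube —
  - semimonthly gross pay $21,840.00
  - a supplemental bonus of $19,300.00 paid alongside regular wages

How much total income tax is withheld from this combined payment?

Income Tax: taxable = $21,840.00
  $2,553.10 + 42.61% × ($21,840.00 − $9,800.00) = $2,553.10 + 42.61% × $12,040.00 = $7,683.34
Supplemental (27% flat on bonus): 27% × $19,300.00 = $5,211.00
Total income tax: $7,683.34 + $5,211.00 = $12,894.34

$12,894.34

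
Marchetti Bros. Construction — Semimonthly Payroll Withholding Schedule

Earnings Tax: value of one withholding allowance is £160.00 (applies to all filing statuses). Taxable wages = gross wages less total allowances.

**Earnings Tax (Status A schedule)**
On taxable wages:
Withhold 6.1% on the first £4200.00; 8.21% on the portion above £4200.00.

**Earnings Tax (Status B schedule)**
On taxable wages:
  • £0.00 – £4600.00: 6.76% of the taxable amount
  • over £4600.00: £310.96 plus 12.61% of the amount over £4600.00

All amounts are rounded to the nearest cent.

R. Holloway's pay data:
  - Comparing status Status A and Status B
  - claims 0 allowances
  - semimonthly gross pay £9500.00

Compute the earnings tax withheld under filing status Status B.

£928.85

Earnings Tax (Status B): taxable = £9500.00
  £310.96 + 12.61% × (£9500.00 − £4600.00) = £310.96 + 12.61% × £4900.00 = £928.85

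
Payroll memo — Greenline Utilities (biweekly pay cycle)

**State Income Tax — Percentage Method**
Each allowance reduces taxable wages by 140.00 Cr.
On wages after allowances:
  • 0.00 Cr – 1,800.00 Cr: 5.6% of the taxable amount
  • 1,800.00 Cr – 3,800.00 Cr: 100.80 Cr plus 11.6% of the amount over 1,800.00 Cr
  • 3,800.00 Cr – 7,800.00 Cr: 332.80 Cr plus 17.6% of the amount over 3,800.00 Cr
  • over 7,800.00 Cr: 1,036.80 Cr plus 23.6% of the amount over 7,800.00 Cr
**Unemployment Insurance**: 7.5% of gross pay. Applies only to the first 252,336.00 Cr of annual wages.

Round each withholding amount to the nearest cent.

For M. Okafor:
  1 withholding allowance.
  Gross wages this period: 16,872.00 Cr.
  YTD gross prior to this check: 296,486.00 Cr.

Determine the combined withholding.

3,144.75 Cr

State Income Tax: taxable = 16,872.00 Cr − 1×140.00 Cr = 16,732.00 Cr
  1,036.80 Cr + 23.6% × (16,732.00 Cr − 7,800.00 Cr) = 1,036.80 Cr + 23.6% × 8,932.00 Cr = 3,144.75 Cr
Unemployment Insurance: YTD 296,486.00 Cr ≥ cap 252,336.00 Cr → 0.00 Cr
Total: 3,144.75 Cr + 0.00 Cr = 3,144.75 Cr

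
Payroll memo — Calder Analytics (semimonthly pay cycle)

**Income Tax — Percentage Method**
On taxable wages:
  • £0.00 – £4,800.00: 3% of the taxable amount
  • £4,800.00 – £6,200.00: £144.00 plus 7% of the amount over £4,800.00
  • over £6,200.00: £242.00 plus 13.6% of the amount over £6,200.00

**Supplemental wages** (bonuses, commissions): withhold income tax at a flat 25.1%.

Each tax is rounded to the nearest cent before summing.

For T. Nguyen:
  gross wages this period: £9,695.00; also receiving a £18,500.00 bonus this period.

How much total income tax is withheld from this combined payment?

£5,360.82

Income Tax: taxable = £9,695.00
  £242.00 + 13.6% × (£9,695.00 − £6,200.00) = £242.00 + 13.6% × £3,495.00 = £717.32
Supplemental (25.1% flat on bonus): 25.1% × £18,500.00 = £4,643.50
Total income tax: £717.32 + £4,643.50 = £5,360.82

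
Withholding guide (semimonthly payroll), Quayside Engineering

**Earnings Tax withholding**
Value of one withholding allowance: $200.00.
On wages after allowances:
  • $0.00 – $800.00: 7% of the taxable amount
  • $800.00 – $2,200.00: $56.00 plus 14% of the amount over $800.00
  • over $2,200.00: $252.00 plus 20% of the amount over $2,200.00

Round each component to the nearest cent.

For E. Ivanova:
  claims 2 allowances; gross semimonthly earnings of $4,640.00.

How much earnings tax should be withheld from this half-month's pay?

Earnings Tax: taxable = $4,640.00 − 2×$200.00 = $4,240.00
  $252.00 + 20% × ($4,240.00 − $2,200.00) = $252.00 + 20% × $2,040.00 = $660.00

$660.00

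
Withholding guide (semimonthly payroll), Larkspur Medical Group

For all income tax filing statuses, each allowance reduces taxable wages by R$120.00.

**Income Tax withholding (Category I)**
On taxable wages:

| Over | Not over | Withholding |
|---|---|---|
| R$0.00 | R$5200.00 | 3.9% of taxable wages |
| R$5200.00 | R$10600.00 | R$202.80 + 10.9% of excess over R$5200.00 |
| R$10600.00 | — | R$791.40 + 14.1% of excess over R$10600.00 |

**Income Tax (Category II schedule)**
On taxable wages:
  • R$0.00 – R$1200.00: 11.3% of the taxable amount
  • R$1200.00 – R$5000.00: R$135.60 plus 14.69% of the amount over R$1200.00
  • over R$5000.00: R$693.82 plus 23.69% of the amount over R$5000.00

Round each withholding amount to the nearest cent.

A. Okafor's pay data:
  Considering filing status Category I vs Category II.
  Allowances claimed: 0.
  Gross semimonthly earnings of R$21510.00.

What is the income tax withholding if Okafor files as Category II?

R$4605.04

Income Tax (Category II): taxable = R$21510.00
  R$693.82 + 23.69% × (R$21510.00 − R$5000.00) = R$693.82 + 23.69% × R$16510.00 = R$4605.04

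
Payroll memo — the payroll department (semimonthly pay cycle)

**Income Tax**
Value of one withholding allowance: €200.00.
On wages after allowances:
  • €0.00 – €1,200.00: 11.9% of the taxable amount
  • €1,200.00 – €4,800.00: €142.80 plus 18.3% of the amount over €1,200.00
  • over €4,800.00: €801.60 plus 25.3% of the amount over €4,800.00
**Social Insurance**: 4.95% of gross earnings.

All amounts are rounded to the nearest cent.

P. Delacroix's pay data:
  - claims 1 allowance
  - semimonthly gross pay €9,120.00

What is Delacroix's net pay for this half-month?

€6,824.60

Income Tax: taxable = €9,120.00 − 1×€200.00 = €8,920.00
  €801.60 + 25.3% × (€8,920.00 − €4,800.00) = €801.60 + 25.3% × €4,120.00 = €1,843.96
Social Insurance: 4.95% × €9,120.00 = €451.44
Total withheld: €1,843.96 + €451.44 = €2,295.40
Net pay: €9,120.00 − €2,295.40 = €6,824.60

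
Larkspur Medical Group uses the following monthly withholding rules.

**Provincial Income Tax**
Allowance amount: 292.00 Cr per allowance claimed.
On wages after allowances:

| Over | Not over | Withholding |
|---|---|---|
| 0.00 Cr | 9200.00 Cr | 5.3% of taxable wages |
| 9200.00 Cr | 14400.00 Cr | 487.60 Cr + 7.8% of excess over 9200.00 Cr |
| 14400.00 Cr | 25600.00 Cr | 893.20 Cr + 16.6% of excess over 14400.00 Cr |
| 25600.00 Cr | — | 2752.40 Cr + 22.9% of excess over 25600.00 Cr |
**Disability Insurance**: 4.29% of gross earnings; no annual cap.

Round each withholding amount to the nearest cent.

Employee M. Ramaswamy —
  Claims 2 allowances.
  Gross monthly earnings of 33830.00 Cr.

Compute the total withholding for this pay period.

5954.64 Cr

Provincial Income Tax: taxable = 33830.00 Cr − 2×292.00 Cr = 33246.00 Cr
  2752.40 Cr + 22.9% × (33246.00 Cr − 25600.00 Cr) = 2752.40 Cr + 22.9% × 7646.00 Cr = 4503.33 Cr
Disability Insurance: 4.29% × 33830.00 Cr = 1451.31 Cr
Total: 4503.33 Cr + 1451.31 Cr = 5954.64 Cr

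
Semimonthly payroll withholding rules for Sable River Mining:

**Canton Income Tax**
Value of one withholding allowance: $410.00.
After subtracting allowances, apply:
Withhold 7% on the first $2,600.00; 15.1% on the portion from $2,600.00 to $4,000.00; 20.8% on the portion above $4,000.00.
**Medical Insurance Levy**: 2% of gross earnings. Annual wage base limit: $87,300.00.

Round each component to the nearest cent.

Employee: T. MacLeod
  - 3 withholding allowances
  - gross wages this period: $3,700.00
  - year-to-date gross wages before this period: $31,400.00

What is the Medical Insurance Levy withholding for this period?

Medical Insurance Levy: 2% × $3,700.00 = $74.00

$74.00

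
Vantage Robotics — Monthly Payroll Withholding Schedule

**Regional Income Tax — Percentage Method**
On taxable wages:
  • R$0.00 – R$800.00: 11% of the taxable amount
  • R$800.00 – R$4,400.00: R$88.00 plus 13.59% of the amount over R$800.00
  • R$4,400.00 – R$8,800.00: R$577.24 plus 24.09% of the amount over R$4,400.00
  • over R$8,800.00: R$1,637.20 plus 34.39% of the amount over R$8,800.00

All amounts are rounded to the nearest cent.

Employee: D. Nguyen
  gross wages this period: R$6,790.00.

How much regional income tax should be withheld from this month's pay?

Regional Income Tax: taxable = R$6,790.00
  R$577.24 + 24.09% × (R$6,790.00 − R$4,400.00) = R$577.24 + 24.09% × R$2,390.00 = R$1,152.99

R$1,152.99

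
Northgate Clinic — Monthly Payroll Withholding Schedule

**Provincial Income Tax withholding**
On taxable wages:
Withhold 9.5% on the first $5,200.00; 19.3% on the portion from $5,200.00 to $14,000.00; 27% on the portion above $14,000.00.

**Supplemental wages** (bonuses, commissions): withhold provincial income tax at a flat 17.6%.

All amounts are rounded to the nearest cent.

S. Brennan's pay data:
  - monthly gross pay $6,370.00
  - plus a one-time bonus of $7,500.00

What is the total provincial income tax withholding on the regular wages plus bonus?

$2,039.81

Provincial Income Tax: taxable = $6,370.00
  $494.00 + 19.3% × ($6,370.00 − $5,200.00) = $494.00 + 19.3% × $1,170.00 = $719.81
Supplemental (17.6% flat on bonus): 17.6% × $7,500.00 = $1,320.00
Total provincial income tax: $719.81 + $1,320.00 = $2,039.81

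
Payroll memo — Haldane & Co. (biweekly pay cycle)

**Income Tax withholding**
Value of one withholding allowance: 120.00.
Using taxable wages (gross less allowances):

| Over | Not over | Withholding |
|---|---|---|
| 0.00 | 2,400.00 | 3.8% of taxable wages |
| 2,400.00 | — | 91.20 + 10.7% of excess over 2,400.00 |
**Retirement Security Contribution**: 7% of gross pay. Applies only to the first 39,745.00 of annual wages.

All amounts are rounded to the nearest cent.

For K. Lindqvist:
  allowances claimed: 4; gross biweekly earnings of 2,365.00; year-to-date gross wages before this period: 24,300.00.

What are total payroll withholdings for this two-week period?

237.18

Income Tax: taxable = 2,365.00 − 4×120.00 = 1,885.00
  3.8% × 1,885.00 = 71.63
Retirement Security Contribution: 7% × 2,365.00 = 165.55
Total: 71.63 + 165.55 = 237.18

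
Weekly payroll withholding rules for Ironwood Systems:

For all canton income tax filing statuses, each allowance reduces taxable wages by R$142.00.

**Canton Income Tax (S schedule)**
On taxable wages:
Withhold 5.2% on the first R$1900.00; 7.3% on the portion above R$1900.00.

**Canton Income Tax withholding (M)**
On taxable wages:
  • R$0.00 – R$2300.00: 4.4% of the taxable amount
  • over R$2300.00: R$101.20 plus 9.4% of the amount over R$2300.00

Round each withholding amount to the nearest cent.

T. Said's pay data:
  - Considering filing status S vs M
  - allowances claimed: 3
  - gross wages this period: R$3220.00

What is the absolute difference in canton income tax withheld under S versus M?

Canton Income Tax (S): taxable = R$3220.00 − 3×R$142.00 = R$2794.00
  R$98.80 + 7.3% × (R$2794.00 − R$1900.00) = R$98.80 + 7.3% × R$894.00 = R$164.06
Canton Income Tax (M): taxable = R$3220.00 − 3×R$142.00 = R$2794.00
  R$101.20 + 9.4% × (R$2794.00 − R$2300.00) = R$101.20 + 9.4% × R$494.00 = R$147.64
Difference: |R$164.06 − R$147.64| = R$16.42 (higher under S)

R$16.42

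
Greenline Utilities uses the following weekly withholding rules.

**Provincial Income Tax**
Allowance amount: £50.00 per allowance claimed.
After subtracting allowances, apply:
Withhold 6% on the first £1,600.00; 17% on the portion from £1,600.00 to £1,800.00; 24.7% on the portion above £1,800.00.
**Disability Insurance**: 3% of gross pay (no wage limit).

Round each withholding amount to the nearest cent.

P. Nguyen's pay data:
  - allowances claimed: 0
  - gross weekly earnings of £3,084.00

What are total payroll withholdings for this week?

Provincial Income Tax: taxable = £3,084.00
  £130.00 + 24.7% × (£3,084.00 − £1,800.00) = £130.00 + 24.7% × £1,284.00 = £447.15
Disability Insurance: 3% × £3,084.00 = £92.52
Total: £447.15 + £92.52 = £539.67

£539.67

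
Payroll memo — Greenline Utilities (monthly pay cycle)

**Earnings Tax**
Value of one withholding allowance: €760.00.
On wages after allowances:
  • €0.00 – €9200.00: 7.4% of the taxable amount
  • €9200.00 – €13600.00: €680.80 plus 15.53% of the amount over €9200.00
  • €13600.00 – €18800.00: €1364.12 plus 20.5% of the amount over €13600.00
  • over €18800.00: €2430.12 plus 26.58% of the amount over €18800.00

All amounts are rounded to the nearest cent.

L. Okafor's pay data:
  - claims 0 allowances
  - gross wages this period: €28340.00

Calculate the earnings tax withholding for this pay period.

€4965.85

Earnings Tax: taxable = €28340.00
  €2430.12 + 26.58% × (€28340.00 − €18800.00) = €2430.12 + 26.58% × €9540.00 = €4965.85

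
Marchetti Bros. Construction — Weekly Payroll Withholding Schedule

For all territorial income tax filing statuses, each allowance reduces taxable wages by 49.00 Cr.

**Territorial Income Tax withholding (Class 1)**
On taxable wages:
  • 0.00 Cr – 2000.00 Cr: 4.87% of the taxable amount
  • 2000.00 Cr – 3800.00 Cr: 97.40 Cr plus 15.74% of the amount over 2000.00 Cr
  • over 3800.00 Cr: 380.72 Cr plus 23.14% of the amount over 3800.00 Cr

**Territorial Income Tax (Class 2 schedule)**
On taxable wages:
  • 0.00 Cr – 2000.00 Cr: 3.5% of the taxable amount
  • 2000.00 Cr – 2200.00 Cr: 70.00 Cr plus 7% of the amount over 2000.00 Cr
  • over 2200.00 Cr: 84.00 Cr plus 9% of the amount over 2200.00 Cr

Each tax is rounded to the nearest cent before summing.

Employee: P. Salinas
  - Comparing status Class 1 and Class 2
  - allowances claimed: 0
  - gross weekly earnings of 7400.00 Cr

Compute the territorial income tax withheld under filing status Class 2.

552.00 Cr

Territorial Income Tax (Class 2): taxable = 7400.00 Cr
  84.00 Cr + 9% × (7400.00 Cr − 2200.00 Cr) = 84.00 Cr + 9% × 5200.00 Cr = 552.00 Cr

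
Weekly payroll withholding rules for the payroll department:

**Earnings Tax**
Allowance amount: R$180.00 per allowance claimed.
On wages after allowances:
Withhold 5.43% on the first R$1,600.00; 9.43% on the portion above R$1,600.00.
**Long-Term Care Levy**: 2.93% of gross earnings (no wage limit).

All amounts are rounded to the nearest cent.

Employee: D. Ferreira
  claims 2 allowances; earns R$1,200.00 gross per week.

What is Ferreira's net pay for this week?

Earnings Tax: taxable = R$1,200.00 − 2×R$180.00 = R$840.00
  5.43% × R$840.00 = R$45.61
Long-Term Care Levy: 2.93% × R$1,200.00 = R$35.16
Total withheld: R$45.61 + R$35.16 = R$80.77
Net pay: R$1,200.00 − R$80.77 = R$1,119.23

R$1,119.23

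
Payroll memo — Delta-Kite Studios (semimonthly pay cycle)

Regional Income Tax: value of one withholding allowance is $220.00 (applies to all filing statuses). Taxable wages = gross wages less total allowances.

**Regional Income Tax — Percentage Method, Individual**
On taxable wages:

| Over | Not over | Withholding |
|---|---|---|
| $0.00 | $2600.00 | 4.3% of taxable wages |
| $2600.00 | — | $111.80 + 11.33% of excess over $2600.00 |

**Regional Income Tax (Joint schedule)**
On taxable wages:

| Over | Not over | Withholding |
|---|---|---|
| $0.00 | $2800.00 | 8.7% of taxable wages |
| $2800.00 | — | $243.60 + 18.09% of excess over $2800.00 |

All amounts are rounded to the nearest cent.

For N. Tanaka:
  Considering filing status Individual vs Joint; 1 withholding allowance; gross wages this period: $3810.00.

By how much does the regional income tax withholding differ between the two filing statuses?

$162.54

Regional Income Tax (Individual): taxable = $3810.00 − 1×$220.00 = $3590.00
  $111.80 + 11.33% × ($3590.00 − $2600.00) = $111.80 + 11.33% × $990.00 = $223.97
Regional Income Tax (Joint): taxable = $3810.00 − 1×$220.00 = $3590.00
  $243.60 + 18.09% × ($3590.00 − $2800.00) = $243.60 + 18.09% × $790.00 = $386.51
Difference: |$223.97 − $386.51| = $162.54 (higher under Joint)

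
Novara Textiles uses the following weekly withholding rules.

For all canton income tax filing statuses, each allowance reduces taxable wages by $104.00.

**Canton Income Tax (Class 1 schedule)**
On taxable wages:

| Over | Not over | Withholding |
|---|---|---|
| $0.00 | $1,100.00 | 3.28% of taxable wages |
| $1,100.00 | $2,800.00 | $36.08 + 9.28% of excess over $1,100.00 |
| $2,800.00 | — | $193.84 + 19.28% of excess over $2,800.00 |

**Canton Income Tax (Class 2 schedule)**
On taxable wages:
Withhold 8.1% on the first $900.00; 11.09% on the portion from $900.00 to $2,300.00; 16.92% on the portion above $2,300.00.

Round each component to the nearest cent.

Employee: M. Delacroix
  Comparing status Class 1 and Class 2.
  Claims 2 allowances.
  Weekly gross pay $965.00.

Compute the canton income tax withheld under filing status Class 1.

Canton Income Tax (Class 1): taxable = $965.00 − 2×$104.00 = $757.00
  3.28% × $757.00 = $24.83

$24.83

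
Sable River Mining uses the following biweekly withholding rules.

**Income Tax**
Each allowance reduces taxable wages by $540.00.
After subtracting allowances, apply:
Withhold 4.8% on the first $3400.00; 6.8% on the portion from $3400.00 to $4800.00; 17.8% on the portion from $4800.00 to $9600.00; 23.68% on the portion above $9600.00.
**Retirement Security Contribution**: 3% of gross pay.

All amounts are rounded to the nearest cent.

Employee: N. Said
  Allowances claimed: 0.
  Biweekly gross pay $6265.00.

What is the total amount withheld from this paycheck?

Income Tax: taxable = $6265.00
  $258.40 + 17.8% × ($6265.00 − $4800.00) = $258.40 + 17.8% × $1465.00 = $519.17
Retirement Security Contribution: 3% × $6265.00 = $187.95
Total: $519.17 + $187.95 = $707.12

$707.12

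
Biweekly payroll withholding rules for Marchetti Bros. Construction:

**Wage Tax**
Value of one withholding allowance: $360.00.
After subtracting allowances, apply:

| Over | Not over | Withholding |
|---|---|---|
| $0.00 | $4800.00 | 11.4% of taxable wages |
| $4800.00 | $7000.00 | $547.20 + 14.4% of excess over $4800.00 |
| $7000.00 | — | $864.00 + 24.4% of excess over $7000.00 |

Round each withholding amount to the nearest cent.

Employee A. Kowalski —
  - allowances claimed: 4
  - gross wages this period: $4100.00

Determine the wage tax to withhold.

Wage Tax: taxable = $4100.00 − 4×$360.00 = $2660.00
  11.4% × $2660.00 = $303.24

$303.24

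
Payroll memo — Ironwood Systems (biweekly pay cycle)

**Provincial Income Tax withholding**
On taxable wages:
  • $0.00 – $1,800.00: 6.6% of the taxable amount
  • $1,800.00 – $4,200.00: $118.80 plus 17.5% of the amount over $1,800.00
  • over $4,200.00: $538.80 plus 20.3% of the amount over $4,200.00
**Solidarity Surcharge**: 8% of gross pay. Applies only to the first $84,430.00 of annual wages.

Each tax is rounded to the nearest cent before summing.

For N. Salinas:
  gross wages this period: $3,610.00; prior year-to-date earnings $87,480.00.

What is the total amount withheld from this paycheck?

$435.55

Provincial Income Tax: taxable = $3,610.00
  $118.80 + 17.5% × ($3,610.00 − $1,800.00) = $118.80 + 17.5% × $1,810.00 = $435.55
Solidarity Surcharge: YTD $87,480.00 ≥ cap $84,430.00 → $0.00
Total: $435.55 + $0.00 = $435.55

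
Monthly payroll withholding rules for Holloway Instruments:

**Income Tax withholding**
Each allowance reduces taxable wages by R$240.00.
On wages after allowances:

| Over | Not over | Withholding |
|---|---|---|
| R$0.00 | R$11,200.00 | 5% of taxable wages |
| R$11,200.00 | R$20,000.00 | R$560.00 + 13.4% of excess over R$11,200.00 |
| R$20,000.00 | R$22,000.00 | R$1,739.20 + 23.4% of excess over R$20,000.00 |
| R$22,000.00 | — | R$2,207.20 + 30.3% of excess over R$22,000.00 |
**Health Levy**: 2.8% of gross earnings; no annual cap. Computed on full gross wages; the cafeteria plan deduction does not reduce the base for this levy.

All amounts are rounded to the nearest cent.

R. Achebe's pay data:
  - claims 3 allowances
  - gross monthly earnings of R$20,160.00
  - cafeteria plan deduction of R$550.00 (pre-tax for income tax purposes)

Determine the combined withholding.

Income Tax: taxable = R$20,160.00 − R$550.00 − 3×R$240.00 = R$18,890.00
  R$560.00 + 13.4% × (R$18,890.00 − R$11,200.00) = R$560.00 + 13.4% × R$7,690.00 = R$1,590.46
Health Levy: 2.8% × R$20,160.00 = R$564.48
Total: R$1,590.46 + R$564.48 = R$2,154.94

R$2,154.94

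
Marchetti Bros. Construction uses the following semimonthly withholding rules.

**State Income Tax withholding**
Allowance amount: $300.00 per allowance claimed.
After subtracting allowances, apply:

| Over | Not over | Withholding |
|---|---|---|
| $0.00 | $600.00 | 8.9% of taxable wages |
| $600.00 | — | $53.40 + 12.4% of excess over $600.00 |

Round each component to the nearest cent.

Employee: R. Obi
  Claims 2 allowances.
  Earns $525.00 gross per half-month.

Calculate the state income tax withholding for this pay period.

$0.00

State Income Tax: taxable = $525.00 − 2×$300.00 = $-75.00
  Taxable ≤ 0 → $0.00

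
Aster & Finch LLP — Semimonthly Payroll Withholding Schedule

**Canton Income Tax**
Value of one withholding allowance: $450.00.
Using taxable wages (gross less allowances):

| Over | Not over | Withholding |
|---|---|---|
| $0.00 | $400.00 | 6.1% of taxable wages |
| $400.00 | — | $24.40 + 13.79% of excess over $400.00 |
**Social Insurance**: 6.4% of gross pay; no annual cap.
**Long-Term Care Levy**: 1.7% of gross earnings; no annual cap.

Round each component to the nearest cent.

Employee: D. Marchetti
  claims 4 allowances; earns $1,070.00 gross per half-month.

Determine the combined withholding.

$86.67

Canton Income Tax: taxable = $1,070.00 − 4×$450.00 = $-730.00
  Taxable ≤ 0 → $0.00
Social Insurance: 6.4% × $1,070.00 = $68.48
Long-Term Care Levy: 1.7% × $1,070.00 = $18.19
Total: $0.00 + $68.48 + $18.19 = $86.67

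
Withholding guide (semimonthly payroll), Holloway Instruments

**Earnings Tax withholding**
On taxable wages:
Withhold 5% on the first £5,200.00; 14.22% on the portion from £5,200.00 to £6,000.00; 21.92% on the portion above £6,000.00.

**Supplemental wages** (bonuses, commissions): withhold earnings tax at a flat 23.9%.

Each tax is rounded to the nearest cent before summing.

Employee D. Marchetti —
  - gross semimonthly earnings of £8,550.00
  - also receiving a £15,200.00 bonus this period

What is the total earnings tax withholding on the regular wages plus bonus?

Earnings Tax: taxable = £8,550.00
  £373.76 + 21.92% × (£8,550.00 − £6,000.00) = £373.76 + 21.92% × £2,550.00 = £932.72
Supplemental (23.9% flat on bonus): 23.9% × £15,200.00 = £3,632.80
Total earnings tax: £932.72 + £3,632.80 = £4,565.52

£4,565.52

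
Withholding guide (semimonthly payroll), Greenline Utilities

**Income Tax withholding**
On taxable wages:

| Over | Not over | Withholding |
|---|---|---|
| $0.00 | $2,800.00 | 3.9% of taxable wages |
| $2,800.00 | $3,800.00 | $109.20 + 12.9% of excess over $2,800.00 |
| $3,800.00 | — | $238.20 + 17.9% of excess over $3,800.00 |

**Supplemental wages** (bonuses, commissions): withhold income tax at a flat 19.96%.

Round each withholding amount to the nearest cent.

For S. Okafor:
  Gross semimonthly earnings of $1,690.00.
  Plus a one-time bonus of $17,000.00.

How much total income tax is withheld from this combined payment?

Income Tax: taxable = $1,690.00
  3.9% × $1,690.00 = $65.91
Supplemental (19.96% flat on bonus): 19.96% × $17,000.00 = $3,393.20
Total income tax: $65.91 + $3,393.20 = $3,459.11

$3,459.11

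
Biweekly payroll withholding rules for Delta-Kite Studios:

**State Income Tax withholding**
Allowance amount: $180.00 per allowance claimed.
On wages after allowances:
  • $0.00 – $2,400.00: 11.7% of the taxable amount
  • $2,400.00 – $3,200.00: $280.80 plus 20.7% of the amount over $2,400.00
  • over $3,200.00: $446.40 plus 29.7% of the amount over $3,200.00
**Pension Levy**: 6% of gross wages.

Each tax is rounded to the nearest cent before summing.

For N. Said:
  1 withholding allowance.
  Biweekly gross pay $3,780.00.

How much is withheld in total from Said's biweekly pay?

$792.00

State Income Tax: taxable = $3,780.00 − 1×$180.00 = $3,600.00
  $446.40 + 29.7% × ($3,600.00 − $3,200.00) = $446.40 + 29.7% × $400.00 = $565.20
Pension Levy: 6% × $3,780.00 = $226.80
Total: $565.20 + $226.80 = $792.00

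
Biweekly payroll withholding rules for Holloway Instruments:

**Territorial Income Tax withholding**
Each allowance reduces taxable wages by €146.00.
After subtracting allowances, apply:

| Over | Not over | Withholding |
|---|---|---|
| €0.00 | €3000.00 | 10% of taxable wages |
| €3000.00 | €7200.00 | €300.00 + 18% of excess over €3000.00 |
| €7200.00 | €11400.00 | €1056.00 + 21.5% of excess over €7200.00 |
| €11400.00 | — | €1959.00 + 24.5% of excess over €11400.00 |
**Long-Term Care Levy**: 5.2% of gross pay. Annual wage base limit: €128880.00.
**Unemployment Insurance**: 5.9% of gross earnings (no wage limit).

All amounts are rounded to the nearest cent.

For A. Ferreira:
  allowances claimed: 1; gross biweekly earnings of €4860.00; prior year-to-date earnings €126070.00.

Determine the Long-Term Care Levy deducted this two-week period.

Long-Term Care Levy: cap €128880.00 − YTD €126070.00 = €2810.00 subject; 5.2% × €2810.00 = €146.12

€146.12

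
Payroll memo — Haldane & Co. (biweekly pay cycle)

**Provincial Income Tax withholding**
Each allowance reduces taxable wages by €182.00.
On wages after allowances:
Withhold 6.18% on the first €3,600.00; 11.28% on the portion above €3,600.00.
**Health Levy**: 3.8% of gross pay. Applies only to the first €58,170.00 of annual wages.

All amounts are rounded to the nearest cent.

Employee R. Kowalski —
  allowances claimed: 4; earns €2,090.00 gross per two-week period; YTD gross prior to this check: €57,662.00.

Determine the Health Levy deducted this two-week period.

Health Levy: cap €58,170.00 − YTD €57,662.00 = €508.00 subject; 3.8% × €508.00 = €19.30

€19.30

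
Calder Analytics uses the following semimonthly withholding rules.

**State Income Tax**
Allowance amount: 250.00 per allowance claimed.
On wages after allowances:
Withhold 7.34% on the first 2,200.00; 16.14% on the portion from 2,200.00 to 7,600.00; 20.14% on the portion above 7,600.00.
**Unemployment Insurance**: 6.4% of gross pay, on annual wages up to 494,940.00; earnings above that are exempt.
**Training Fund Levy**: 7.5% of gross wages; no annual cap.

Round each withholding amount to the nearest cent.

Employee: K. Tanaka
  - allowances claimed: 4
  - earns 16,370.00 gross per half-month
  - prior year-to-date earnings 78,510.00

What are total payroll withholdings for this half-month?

State Income Tax: taxable = 16,370.00 − 4×250.00 = 15,370.00
  1,033.04 + 20.14% × (15,370.00 − 7,600.00) = 1,033.04 + 20.14% × 7,770.00 = 2,597.92
Unemployment Insurance: 6.4% × 16,370.00 = 1,047.68
Training Fund Levy: 7.5% × 16,370.00 = 1,227.75
Total: 2,597.92 + 1,047.68 + 1,227.75 = 4,873.35

4,873.35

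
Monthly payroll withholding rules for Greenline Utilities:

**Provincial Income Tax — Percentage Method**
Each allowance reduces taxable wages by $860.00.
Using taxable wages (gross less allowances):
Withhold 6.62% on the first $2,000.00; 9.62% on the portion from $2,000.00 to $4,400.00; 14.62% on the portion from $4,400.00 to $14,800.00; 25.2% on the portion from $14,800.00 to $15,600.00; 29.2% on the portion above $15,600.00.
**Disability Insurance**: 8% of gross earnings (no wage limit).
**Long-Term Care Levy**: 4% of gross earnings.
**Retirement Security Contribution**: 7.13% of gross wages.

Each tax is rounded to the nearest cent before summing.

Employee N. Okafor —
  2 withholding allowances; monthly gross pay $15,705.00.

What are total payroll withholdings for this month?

$4,768.98

Provincial Income Tax: taxable = $15,705.00 − 2×$860.00 = $13,985.00
  $363.28 + 14.62% × ($13,985.00 − $4,400.00) = $363.28 + 14.62% × $9,585.00 = $1,764.61
Disability Insurance: 8% × $15,705.00 = $1,256.40
Long-Term Care Levy: 4% × $15,705.00 = $628.20
Retirement Security Contribution: 7.13% × $15,705.00 = $1,119.77
Total: $1,764.61 + $1,256.40 + $628.20 + $1,119.77 = $4,768.98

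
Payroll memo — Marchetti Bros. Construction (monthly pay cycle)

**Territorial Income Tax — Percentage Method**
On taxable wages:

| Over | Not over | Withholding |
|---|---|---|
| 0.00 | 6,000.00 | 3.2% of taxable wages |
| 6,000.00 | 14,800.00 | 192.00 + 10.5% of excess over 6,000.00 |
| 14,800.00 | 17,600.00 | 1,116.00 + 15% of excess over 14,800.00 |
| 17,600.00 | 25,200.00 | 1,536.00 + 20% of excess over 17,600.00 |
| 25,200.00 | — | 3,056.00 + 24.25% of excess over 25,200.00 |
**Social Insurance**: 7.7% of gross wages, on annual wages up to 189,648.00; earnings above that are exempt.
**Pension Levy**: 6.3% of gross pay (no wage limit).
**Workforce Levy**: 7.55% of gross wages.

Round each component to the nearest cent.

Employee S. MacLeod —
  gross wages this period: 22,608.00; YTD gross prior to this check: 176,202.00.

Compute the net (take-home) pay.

Territorial Income Tax: taxable = 22,608.00
  1,536.00 + 20% × (22,608.00 − 17,600.00) = 1,536.00 + 20% × 5,008.00 = 2,537.60
Social Insurance: cap 189,648.00 − YTD 176,202.00 = 13,446.00 subject; 7.7% × 13,446.00 = 1,035.34
Pension Levy: 6.3% × 22,608.00 = 1,424.30
Workforce Levy: 7.55% × 22,608.00 = 1,706.90
Total withheld: 2,537.60 + 1,035.34 + 1,424.30 + 1,706.90 = 6,704.14
Net pay: 22,608.00 − 6,704.14 = 15,903.86

15,903.86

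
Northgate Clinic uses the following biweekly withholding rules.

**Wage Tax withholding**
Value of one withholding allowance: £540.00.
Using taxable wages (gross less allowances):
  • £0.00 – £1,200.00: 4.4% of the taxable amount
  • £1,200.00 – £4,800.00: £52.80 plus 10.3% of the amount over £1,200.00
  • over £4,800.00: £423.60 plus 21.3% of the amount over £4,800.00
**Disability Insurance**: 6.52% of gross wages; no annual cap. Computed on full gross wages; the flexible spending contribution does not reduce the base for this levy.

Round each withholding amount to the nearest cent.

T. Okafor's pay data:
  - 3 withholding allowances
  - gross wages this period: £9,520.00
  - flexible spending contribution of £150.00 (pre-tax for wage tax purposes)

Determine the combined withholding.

Wage Tax: taxable = £9,520.00 − £150.00 − 3×£540.00 = £7,750.00
  £423.60 + 21.3% × (£7,750.00 − £4,800.00) = £423.60 + 21.3% × £2,950.00 = £1,051.95
Disability Insurance: 6.52% × £9,520.00 = £620.70
Total: £1,051.95 + £620.70 = £1,672.65

£1,672.65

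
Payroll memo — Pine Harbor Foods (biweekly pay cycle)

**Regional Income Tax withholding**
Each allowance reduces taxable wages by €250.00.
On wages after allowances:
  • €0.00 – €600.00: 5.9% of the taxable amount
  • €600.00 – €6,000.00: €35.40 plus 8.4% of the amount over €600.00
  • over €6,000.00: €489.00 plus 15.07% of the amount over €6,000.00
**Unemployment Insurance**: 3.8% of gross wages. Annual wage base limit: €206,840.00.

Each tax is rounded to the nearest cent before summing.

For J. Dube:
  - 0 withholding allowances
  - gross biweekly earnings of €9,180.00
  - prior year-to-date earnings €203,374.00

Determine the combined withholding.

€1,099.94

Regional Income Tax: taxable = €9,180.00
  €489.00 + 15.07% × (€9,180.00 − €6,000.00) = €489.00 + 15.07% × €3,180.00 = €968.23
Unemployment Insurance: cap €206,840.00 − YTD €203,374.00 = €3,466.00 subject; 3.8% × €3,466.00 = €131.71
Total: €968.23 + €131.71 = €1,099.94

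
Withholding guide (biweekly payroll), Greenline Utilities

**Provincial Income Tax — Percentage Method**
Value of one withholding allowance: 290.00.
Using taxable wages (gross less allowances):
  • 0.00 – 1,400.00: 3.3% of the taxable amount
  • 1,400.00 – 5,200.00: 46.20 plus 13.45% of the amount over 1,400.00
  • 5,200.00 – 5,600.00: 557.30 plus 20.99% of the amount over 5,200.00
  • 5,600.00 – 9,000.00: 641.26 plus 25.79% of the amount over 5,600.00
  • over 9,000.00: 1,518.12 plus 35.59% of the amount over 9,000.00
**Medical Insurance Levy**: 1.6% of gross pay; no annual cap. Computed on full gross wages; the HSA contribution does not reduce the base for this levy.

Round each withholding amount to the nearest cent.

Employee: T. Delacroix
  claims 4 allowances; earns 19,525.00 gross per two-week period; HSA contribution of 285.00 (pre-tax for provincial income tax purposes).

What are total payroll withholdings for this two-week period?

5,062.09

Provincial Income Tax: taxable = 19,525.00 − 285.00 − 4×290.00 = 18,080.00
  1,518.12 + 35.59% × (18,080.00 − 9,000.00) = 1,518.12 + 35.59% × 9,080.00 = 4,749.69
Medical Insurance Levy: 1.6% × 19,525.00 = 312.40
Total: 4,749.69 + 312.40 = 5,062.09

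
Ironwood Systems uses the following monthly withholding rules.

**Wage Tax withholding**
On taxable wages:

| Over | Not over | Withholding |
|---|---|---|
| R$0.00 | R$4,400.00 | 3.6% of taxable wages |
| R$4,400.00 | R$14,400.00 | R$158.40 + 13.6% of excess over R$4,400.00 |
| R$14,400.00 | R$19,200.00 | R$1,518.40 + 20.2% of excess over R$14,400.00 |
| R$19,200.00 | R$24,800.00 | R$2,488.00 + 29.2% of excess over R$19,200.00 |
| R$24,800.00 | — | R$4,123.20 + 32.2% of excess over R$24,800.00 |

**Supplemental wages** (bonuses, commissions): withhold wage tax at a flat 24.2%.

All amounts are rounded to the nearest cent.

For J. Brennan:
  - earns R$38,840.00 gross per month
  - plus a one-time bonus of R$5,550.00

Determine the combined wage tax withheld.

R$9,987.18

Wage Tax: taxable = R$38,840.00
  R$4,123.20 + 32.2% × (R$38,840.00 − R$24,800.00) = R$4,123.20 + 32.2% × R$14,040.00 = R$8,644.08
Supplemental (24.2% flat on bonus): 24.2% × R$5,550.00 = R$1,343.10
Total wage tax: R$8,644.08 + R$1,343.10 = R$9,987.18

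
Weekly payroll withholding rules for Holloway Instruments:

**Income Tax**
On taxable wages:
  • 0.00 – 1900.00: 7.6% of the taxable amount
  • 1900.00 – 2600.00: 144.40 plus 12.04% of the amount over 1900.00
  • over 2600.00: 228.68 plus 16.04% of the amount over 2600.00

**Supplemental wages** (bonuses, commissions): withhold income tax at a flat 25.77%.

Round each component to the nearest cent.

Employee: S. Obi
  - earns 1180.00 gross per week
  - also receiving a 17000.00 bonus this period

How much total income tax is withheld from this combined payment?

Income Tax: taxable = 1180.00
  7.6% × 1180.00 = 89.68
Supplemental (25.77% flat on bonus): 25.77% × 17000.00 = 4380.90
Total income tax: 89.68 + 4380.90 = 4470.58

4470.58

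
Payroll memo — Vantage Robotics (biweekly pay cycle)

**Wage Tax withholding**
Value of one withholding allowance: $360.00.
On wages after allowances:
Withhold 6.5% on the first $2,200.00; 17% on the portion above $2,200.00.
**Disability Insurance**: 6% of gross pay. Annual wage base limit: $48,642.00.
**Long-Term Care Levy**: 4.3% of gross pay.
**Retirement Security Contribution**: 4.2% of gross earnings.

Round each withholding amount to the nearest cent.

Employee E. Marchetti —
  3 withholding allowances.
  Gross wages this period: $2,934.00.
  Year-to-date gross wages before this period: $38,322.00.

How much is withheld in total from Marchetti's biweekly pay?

$545.94

Wage Tax: taxable = $2,934.00 − 3×$360.00 = $1,854.00
  6.5% × $1,854.00 = $120.51
Disability Insurance: 6% × $2,934.00 = $176.04
Long-Term Care Levy: 4.3% × $2,934.00 = $126.16
Retirement Security Contribution: 4.2% × $2,934.00 = $123.23
Total: $120.51 + $176.04 + $126.16 + $123.23 = $545.94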